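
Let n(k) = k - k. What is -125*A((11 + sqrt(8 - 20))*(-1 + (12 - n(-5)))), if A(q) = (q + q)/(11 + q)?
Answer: 125*(-2*sqrt(3) + 11*I)/(sqrt(3) - 6*I) ≈ -230.77 - 5.5514*I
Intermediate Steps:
n(k) = 0
A(q) = 2*q/(11 + q) (A(q) = (2*q)/(11 + q) = 2*q/(11 + q))
-125*A((11 + sqrt(8 - 20))*(-1 + (12 - n(-5)))) = -250*(11 + sqrt(8 - 20))*(-1 + (12 - 1*0))/(11 + (11 + sqrt(8 - 20))*(-1 + (12 - 1*0))) = -250*(11 + sqrt(-12))*(-1 + (12 + 0))/(11 + (11 + sqrt(-12))*(-1 + (12 + 0))) = -250*(11 + 2*I*sqrt(3))*(-1 + 12)/(11 + (11 + 2*I*sqrt(3))*(-1 + 12)) = -250*(11 + 2*I*sqrt(3))*11/(11 + (11 + 2*I*sqrt(3))*11) = -250*(121 + 22*I*sqrt(3))/(11 + (121 + 22*I*sqrt(3))) = -250*(121 + 22*I*sqrt(3))/(132 + 22*I*sqrt(3))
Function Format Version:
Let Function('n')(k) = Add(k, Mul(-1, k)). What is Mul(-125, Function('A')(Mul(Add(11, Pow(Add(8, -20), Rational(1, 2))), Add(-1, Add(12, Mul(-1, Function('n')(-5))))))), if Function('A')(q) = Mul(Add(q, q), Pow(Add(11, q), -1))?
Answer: Mul(125, Pow(Add(Pow(3, Rational(1, 2)), Mul(-6, I)), -1), Add(Mul(-2, Pow(3, Rational(1, 2))), Mul(11, I))) ≈ Add(-230.77, Mul(-5.5514, I))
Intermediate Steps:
Function('n')(k) = 0
Function('A')(q) = Mul(2, q, Pow(Add(11, q), -1)) (Function('A')(q) = Mul(Mul(2, q), Pow(Add(11, q), -1)) = Mul(2, q, Pow(Add(11, q), -1)))
Mul(-125, Function('A')(Mul(Add(11, Pow(Add(8, -20), Rational(1, 2))), Add(-1, Add(12, Mul(-1, Function('n')(-5))))))) = Mul(-125, Mul(2, Mul(Add(11, Pow(Add(8, -20), Rational(1, 2))), Add(-1, Add(12, Mul(-1, 0)))), Pow(Add(11, Mul(Add(11, Pow(Add(8, -20), Rational(1, 2))), Add(-1, Add(12, Mul(-1, 0))))), -1))) = Mul(-125, Mul(2, Mul(Add(11, Pow(-12, Rational(1, 2))), Add(-1, Add(12, 0))), Pow(Add(11, Mul(Add(11, Pow(-12, Rational(1, 2))), Add(-1, Add(12, 0)))), -1))) = Mul(-125, Mul(2, Mul(Add(11, Mul(2, I, Pow(3, Rational(1, 2)))), Add(-1, 12)), Pow(Add(11, Mul(Add(11, Mul(2, I, Pow(3, Rational(1, 2)))), Add(-1, 12))), -1))) = Mul(-125, Mul(2, Mul(Add(11, Mul(2, I, Pow(3, Rational(1, 2)))), 11), Pow(Add(11, Mul(Add(11, Mul(2, I, Pow(3, Rational(1, 2)))), 11)), -1))) = Mul(-125, Mul(2, Add(121, Mul(22, I, Pow(3, Rational(1, 2)))), Pow(Add(11, Add(121, Mul(22, I, Pow(3, Rational(1, 2))))), -1))) = Mul(-125, Mul(2, Add(121, Mul(22, I, Pow(3, Rational(1, 2)))), Pow(Add(132, Mul(22, I, Pow(3, Rational(1, 2)))), -1))) = Mul(-125, Mul(2, Pow(Add(132, Mul(22, I, Pow(3, Rational(1, 2)))), -1), Add(121, Mul(22, I, Pow(3, Rational(1, 2)))))) = Mul(-250, Pow(Add(132, Mul(22, I, Pow(3, Rational(1, 2)))), -1), Add(121, Mul(22, I, Pow(3, Rational(1, 2)))))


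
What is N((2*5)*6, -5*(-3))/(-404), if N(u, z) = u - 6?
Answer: -27/202 ≈ -0.13366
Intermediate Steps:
N(u, z) = -6 + u
N((2*5)*6, -5*(-3))/(-404) = (-6 + (2*5)*6)/(-404) = (-6 + 10*6)*(-1/404) = (-6 + 60)*(-1/404) = 54*(-1/404) = -27/202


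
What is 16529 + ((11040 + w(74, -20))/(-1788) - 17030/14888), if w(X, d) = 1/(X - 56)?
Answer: 989556602825/59894424 ≈ 16522.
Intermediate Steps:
w(X, d) = 1/(-56 + X)
16529 + ((11040 + w(74, -20))/(-1788) - 17030/14888) = 16529 + ((11040 + 1/(-56 + 74))/(-1788) - 17030/14888) = 16529 + ((11040 + 1/18)*(-1/1788) - 17030*1/14888) = 16529 + ((11040 + 1/18)*(-1/1788) - 8515/7444) = 16529 + ((198721/18)*(-1/1788) - 8515/7444) = 16529 + (-198721/32184 - 8515/7444) = 16529 - 438331471/59894424 = 989556602825/59894424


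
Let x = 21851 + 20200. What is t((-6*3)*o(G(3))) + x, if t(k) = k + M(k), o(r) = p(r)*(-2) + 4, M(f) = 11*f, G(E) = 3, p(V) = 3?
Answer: 42483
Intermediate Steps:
o(r) = -2 (o(r) = 3*(-2) + 4 = -6 + 4 = -2)
t(k) = 12*k (t(k) = k + 11*k = 12*k)
x = 42051
t((-6*3)*o(G(3))) + x = 12*(-6*3*(-2)) + 42051 = 12*(-18*(-2)) + 42051 = 12*36 + 42051 = 432 + 42051 = 42483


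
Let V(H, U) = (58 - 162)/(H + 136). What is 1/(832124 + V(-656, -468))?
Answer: 5/4160621 ≈ 1.2017e-6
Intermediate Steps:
V(H, U) = -104/(136 + H)
1/(832124 + V(-656, -468)) = 1/(832124 - 104/(136 - 656)) = 1/(832124 - 104/(-520)) = 1/(832124 - 104*(-1/520)) = 1/(832124 + ⅕) = 1/(4160621/5) = 5/4160621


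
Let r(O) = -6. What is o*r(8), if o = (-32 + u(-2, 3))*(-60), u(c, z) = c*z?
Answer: -13680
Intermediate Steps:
o = 2280 (o = (-32 - 2*3)*(-60) = (-32 - 6)*(-60) = -38*(-60) = 2280)
o*r(8) = 2280*(-6) = -13680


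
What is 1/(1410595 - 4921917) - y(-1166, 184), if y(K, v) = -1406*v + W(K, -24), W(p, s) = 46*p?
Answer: 1096726313479/3511322 ≈ 3.1234e+5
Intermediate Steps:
y(K, v) = -1406*v + 46*K
1/(1410595 - 4921917) - y(-1166, 184) = 1/(1410595 - 4921917) - (-1406*184 + 46*(-1166)) = 1/(-3511322) - (-258704 - 53636) = -1/3511322 - 1*(-312340) = -1/3511322 + 312340 = 1096726313479/3511322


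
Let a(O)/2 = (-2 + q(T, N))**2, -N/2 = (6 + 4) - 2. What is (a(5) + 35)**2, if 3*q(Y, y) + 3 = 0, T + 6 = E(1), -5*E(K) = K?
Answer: 2809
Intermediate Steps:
N = -16 (N = -2*((6 + 4) - 2) = -2*(10 - 2) = -2*8 = -16)
E(K) = -K/5
T = -31/5 (T = -6 - 1/5*1 = -6 - 1/5 = -31/5 ≈ -6.2000)
q(Y, y) = -1 (q(Y, y) = -1 + (1/3)*0 = -1 + 0 = -1)
a(O) = 18 (a(O) = 2*(-2 - 1)**2 = 2*(-3)**2 = 2*9 = 18)
(a(5) + 35)**2 = (18 + 35)**2 = 53**2 = 2809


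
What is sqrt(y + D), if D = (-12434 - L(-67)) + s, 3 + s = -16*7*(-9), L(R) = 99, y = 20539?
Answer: sqrt(9011) ≈ 94.926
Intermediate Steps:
s = 1005 (s = -3 - 16*7*(-9) = -3 - 112*(-9) = -3 + 1008 = 1005)
D = -11528 (D = (-12434 - 1*99) + 1005 = (-12434 - 99) + 1005 = -12533 + 1005 = -11528)
sqrt(y + D) = sqrt(20539 - 11528) = sqrt(9011)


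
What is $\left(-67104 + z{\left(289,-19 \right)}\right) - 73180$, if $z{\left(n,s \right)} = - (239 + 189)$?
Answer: $-140712$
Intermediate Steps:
$z{\left(n,s \right)} = -428$ ($z{\left(n,s \right)} = \left(-1\right) 428 = -428$)
$\left(-67104 + z{\left(289,-19 \right)}\right) - 73180 = \left(-67104 - 428\right) - 73180 = -67532 - 73180 = -140712$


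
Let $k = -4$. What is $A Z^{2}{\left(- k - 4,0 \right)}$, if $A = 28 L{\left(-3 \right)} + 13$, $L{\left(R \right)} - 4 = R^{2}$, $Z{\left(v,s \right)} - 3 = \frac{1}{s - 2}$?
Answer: $\frac{9425}{4} \approx 2356.3$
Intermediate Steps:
$Z{\left(v,s \right)} = 3 + \frac{1}{-2 + s}$ ($Z{\left(v,s \right)} = 3 + \frac{1}{s - 2} = 3 + \frac{1}{-2 + s}$)
$L{\left(R \right)} = 4 + R^{2}$
$A = 377$ ($A = 28 \left(4 + \left(-3\right)^{2}\right) + 13 = 28 \left(4 + 9\right) + 13 = 28 \cdot 13 + 13 = 364 + 13 = 377$)
$A Z^{2}{\left(- k - 4,0 \right)} = 377 \left(\frac{-5 + 3 \cdot 0}{-2 + 0}\right)^{2} = 377 \left(\frac{-5 + 0}{-2}\right)^{2} = 377 \left(\left(- \frac{1}{2}\right) \left(-5\right)\right)^{2} = 377 \left(\frac{5}{2}\right)^{2} = 377 \cdot \frac{25}{4} = \frac{9425}{4}$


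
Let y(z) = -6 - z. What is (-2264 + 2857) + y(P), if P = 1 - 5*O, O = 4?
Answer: 606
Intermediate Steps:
P = -19 (P = 1 - 5*4 = 1 - 20 = -19)
(-2264 + 2857) + y(P) = (-2264 + 2857) + (-6 - 1*(-19)) = 593 + (-6 + 19) = 593 + 13 = 606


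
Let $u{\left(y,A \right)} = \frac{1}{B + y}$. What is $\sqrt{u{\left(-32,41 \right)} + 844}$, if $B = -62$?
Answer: $\frac{3 \sqrt{828610}}{94} \approx 29.051$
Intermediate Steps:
$u{\left(y,A \right)} = \frac{1}{-62 + y}$
$\sqrt{u{\left(-32,41 \right)} + 844} = \sqrt{\frac{1}{-62 - 32} + 844} = \sqrt{\frac{1}{-94} + 844} = \sqrt{- \frac{1}{94} + 844} = \sqrt{\frac{79335}{94}} = \frac{3 \sqrt{828610}}{94}$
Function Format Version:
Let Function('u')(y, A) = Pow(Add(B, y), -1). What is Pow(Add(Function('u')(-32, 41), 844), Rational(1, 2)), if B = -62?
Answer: Mul(Rational(3, 94), Pow(828610, Rational(1, 2))) ≈ 29.051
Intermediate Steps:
Function('u')(y, A) = Pow(Add(-62, y), -1)
Pow(Add(Function('u')(-32, 41), 844), Rational(1, 2)) = Pow(Add(Pow(Add(-62, -32), -1), 844), Rational(1, 2)) = Pow(Add(Pow(-94, -1), 844), Rational(1, 2)) = Pow(Add(Rational(-1, 94), 844), Rational(1, 2)) = Pow(Rational(79335, 94), Rational(1, 2)) = Mul(Rational(3, 94), Pow(828610, Rational(1, 2)))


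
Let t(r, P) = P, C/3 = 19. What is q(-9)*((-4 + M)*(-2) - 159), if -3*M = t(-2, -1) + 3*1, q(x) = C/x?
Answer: 8531/9 ≈ 947.89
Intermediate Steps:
C = 57 (C = 3*19 = 57)
q(x) = 57/x
M = -2/3 (M = -(-1 + 3*1)/3 = -(-1 + 3)/3 = -1/3*2 = -2/3 ≈ -0.66667)
q(-9)*((-4 + M)*(-2) - 159) = (57/(-9))*((-4 - 2/3)*(-2) - 159) = (57*(-1/9))*(-14/3*(-2) - 159) = -19*(28/3 - 159)/3 = -19/3*(-449/3) = 8531/9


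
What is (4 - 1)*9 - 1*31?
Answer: -4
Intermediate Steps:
(4 - 1)*9 - 1*31 = 3*9 - 31 = 27 - 31 = -4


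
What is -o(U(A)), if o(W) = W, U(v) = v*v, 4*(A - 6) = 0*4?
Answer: -36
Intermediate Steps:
A = 6 (A = 6 + (0*4)/4 = 6 + (¼)*0 = 6 + 0 = 6)
U(v) = v²
-o(U(A)) = -1*6² = -1*36 = -36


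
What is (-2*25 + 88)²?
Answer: 1444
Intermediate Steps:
(-2*25 + 88)² = (-50 + 88)² = 38² = 1444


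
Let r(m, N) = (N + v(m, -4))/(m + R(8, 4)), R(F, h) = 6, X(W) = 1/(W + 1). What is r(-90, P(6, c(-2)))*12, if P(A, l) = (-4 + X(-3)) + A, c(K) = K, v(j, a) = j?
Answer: 177/14 ≈ 12.643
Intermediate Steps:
X(W) = 1/(1 + W)
P(A, l) = -9/2 + A (P(A, l) = (-4 + 1/(1 - 3)) + A = (-4 + 1/(-2)) + A = (-4 - ½) + A = -9/2 + A)
r(m, N) = (N + m)/(6 + m) (r(m, N) = (N + m)/(m + 6) = (N + m)/(6 + m))
r(-90, P(6, c(-2)))*12 = (((-9/2 + 6) - 90)/(6 - 90))*12 = ((3/2 - 90)/(-84))*12 = -1/84*(-177/2)*12 = (59/56)*12 = 177/14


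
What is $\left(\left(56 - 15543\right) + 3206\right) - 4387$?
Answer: $-16668$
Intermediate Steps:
$\left(\left(56 - 15543\right) + 3206\right) - 4387 = \left(-15487 + 3206\right) - 4387 = -12281 - 4387 = -16668$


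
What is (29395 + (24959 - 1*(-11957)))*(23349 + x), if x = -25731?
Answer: -157952802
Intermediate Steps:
(29395 + (24959 - 1*(-11957)))*(23349 + x) = (29395 + (24959 - 1*(-11957)))*(23349 - 25731) = (29395 + (24959 + 11957))*(-2382) = (29395 + 36916)*(-2382) = 66311*(-2382) = -157952802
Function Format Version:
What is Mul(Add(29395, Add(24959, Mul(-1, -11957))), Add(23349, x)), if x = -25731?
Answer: -157952802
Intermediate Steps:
Mul(Add(29395, Add(24959, Mul(-1, -11957))), Add(23349, x)) = Mul(Add(29395, Add(24959, Mul(-1, -11957))), Add(23349, -25731)) = Mul(Add(29395, Add(24959, 11957)), -2382) = Mul(Add(29395, 36916), -2382) = Mul(66311, -2382) = -157952802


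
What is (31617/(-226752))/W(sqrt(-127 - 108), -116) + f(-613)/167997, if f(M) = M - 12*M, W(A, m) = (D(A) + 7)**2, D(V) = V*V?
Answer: 2943616255225/73342985192448 ≈ 0.040135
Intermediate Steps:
D(V) = V**2
W(A, m) = (7 + A**2)**2 (W(A, m) = (A**2 + 7)**2 = (7 + A**2)**2)
f(M) = -11*M
(31617/(-226752))/W(sqrt(-127 - 108), -116) + f(-613)/167997 = (31617/(-226752))/((7 + (sqrt(-127 - 108))**2)**2) - 11*(-613)/167997 = (31617*(-1/226752))/((7 + (sqrt(-235))**2)**2) + 6743*(1/167997) = -10539/(75584*(7 + (I*sqrt(235))**2)**2) + 6743/167997 = -10539/(75584*(7 - 235)**2) + 6743/167997 = -10539/(75584*((-228)**2)) + 6743/167997 = -10539/75584/51984 + 6743/167997 = -10539/75584*1/51984 + 6743/167997 = -1171/436573184 + 6743/167997 = 2943616255225/73342985192448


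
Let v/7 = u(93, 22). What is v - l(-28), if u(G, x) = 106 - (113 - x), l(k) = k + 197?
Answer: -64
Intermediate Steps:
l(k) = 197 + k
u(G, x) = -7 + x (u(G, x) = 106 + (-113 + x) = -7 + x)
v = 105 (v = 7*(-7 + 22) = 7*15 = 105)
v - l(-28) = 105 - (197 - 28) = 105 - 1*169 = 105 - 169 = -64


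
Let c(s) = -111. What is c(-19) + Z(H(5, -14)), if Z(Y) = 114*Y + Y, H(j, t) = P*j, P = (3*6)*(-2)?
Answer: -20811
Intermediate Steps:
P = -36 (P = 18*(-2) = -36)
H(j, t) = -36*j
Z(Y) = 115*Y
c(-19) + Z(H(5, -14)) = -111 + 115*(-36*5) = -111 + 115*(-180) = -111 - 20700 = -20811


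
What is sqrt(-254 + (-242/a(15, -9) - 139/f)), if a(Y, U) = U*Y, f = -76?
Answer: I*sqrt(732131655)/1710 ≈ 15.823*I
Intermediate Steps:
sqrt(-254 + (-242/a(15, -9) - 139/f)) = sqrt(-254 + (-242/((-9*15)) - 139/(-76))) = sqrt(-254 + (-242/(-135) - 139*(-1/76))) = sqrt(-254 + (-242*(-1/135) + 139/76)) = sqrt(-254 + (242/135 + 139/76)) = sqrt(-254 + 37157/10260) = sqrt(-2568883/10260) = I*sqrt(732131655)/1710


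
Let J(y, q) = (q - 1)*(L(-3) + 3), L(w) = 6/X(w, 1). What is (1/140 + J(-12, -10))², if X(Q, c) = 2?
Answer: 85359121/19600 ≈ 4355.1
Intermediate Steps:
L(w) = 3 (L(w) = 6/2 = 6*(½) = 3)
J(y, q) = -6 + 6*q (J(y, q) = (q - 1)*(3 + 3) = (-1 + q)*6 = -6 + 6*q)
(1/140 + J(-12, -10))² = (1/140 + (-6 + 6*(-10)))² = (1/140 + (-6 - 60))² = (1/140 - 66)² = (-9239/140)² = 85359121/19600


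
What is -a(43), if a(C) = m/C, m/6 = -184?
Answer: 1104/43 ≈ 25.674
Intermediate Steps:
m = -1104 (m = 6*(-184) = -1104)
a(C) = -1104/C
-a(43) = -(-1104)/43 = -1*(-1104/43) = 1104/43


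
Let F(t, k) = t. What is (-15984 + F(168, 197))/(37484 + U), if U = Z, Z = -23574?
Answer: -7908/6955 ≈ -1.1370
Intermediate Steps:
U = -23574
(-15984 + F(168, 197))/(37484 + U) = (-15984 + 168)/(37484 - 23574) = -15816/13910 = -15816*1/13910 = -7908/6955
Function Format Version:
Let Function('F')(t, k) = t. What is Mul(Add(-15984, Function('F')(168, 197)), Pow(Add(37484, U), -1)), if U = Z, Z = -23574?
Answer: Rational(-7908, 6955) ≈ -1.1370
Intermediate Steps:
U = -23574
Mul(Add(-15984, Function('F')(168, 197)), Pow(Add(37484, U), -1)) = Mul(Add(-15984, 168), Pow(Add(37484, -23574), -1)) = Mul(-15816, Pow(13910, -1)) = Mul(-15816, Rational(1, 13910)) = Rational(-7908, 6955)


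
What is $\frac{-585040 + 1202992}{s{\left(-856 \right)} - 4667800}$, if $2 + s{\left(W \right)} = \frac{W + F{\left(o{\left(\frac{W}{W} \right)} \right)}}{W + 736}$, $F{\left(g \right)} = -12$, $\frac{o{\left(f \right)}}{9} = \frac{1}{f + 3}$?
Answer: $- \frac{18538560}{140033843} \approx -0.13239$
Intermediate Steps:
$o{\left(f \right)} = \frac{9}{3 + f}$ ($o{\left(f \right)} = \frac{9}{f + 3} = \frac{9}{3 + f}$)
$s{\left(W \right)} = -2 + \frac{-12 + W}{736 + W}$ ($s{\left(W \right)} = -2 + \frac{W - 12}{W + 736} = -2 + \frac{-12 + W}{736 + W}$)
$\frac{-585040 + 1202992}{s{\left(-856 \right)} - 4667800} = \frac{-585040 + 1202992}{\frac{-1484 - -856}{736 - 856} - 4667800} = \frac{617952}{\frac{-1484 + 856}{-120} - 4667800} = \frac{617952}{\left(- \frac{1}{120}\right) \left(-628\right) - 4667800} = \frac{617952}{\frac{157}{30} - 4667800} = \frac{617952}{- \frac{140033843}{30}} = 617952 \left(- \frac{30}{140033843}\right) = - \frac{18538560}{140033843}$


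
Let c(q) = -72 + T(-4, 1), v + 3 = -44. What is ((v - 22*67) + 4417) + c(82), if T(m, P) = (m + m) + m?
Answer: 2812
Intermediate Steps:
v = -47 (v = -3 - 44 = -47)
T(m, P) = 3*m (T(m, P) = 2*m + m = 3*m)
c(q) = -84 (c(q) = -72 + 3*(-4) = -72 - 12 = -84)
((v - 22*67) + 4417) + c(82) = ((-47 - 22*67) + 4417) - 84 = ((-47 - 1474) + 4417) - 84 = (-1521 + 4417) - 84 = 2896 - 84 = 2812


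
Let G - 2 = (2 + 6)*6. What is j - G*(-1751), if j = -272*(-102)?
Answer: 115294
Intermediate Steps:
G = 50 (G = 2 + (2 + 6)*6 = 2 + 8*6 = 2 + 48 = 50)
j = 27744
j - G*(-1751) = 27744 - 50*(-1751) = 27744 - 1*(-87550) = 27744 + 87550 = 115294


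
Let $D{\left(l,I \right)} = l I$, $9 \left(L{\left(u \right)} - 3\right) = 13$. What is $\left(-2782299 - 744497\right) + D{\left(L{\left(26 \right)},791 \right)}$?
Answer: $- \frac{31709524}{9} \approx -3.5233 \cdot 10^{6}$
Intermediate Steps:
$L{\left(u \right)} = \frac{40}{9}$ ($L{\left(u \right)} = 3 + \frac{1}{9} \cdot 13 = 3 + \frac{13}{9} = \frac{40}{9}$)
$D{\left(l,I \right)} = I l$
$\left(-2782299 - 744497\right) + D{\left(L{\left(26 \right)},791 \right)} = \left(-2782299 - 744497\right) + 791 \cdot \frac{40}{9} = \left(-2782299 - 744497\right) + \frac{31640}{9} = -3526796 + \frac{31640}{9} = - \frac{31709524}{9}$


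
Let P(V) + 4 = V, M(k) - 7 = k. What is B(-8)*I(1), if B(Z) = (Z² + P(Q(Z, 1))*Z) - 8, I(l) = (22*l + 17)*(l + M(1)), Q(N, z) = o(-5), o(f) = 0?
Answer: 30888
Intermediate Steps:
M(k) = 7 + k
Q(N, z) = 0
P(V) = -4 + V
I(l) = (8 + l)*(17 + 22*l) (I(l) = (22*l + 17)*(l + (7 + 1)) = (17 + 22*l)*(l + 8) = (17 + 22*l)*(8 + l) = (8 + l)*(17 + 22*l))
B(Z) = -8 + Z² - 4*Z (B(Z) = (Z² + (-4 + 0)*Z) - 8 = (Z² - 4*Z) - 8 = -8 + Z² - 4*Z)
B(-8)*I(1) = (-8 + (-8)² - 4*(-8))*(136 + 22*1² + 193*1) = (-8 + 64 + 32)*(136 + 22*1 + 193) = 88*(136 + 22 + 193) = 88*351 = 30888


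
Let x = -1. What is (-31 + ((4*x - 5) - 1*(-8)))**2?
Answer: 1024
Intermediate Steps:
(-31 + ((4*x - 5) - 1*(-8)))**2 = (-31 + ((4*(-1) - 5) - 1*(-8)))**2 = (-31 + ((-4 - 5) + 8))**2 = (-31 + (-9 + 8))**2 = (-31 - 1)**2 = (-32)**2 = 1024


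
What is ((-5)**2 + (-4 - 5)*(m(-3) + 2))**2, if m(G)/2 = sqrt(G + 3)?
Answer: 49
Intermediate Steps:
m(G) = 2*sqrt(3 + G) (m(G) = 2*sqrt(G + 3) = 2*sqrt(3 + G))
((-5)**2 + (-4 - 5)*(m(-3) + 2))**2 = ((-5)**2 + (-4 - 5)*(2*sqrt(3 - 3) + 2))**2 = (25 - 9*(2*sqrt(0) + 2))**2 = (25 - 9*(2*0 + 2))**2 = (25 - 9*(0 + 2))**2 = (25 - 9*2)**2 = (25 - 18)**2 = 7**2 = 49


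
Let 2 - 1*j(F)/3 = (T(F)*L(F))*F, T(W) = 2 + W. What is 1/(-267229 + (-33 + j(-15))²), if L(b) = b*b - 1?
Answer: 1/17178291260 ≈ 5.8213e-11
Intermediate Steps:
L(b) = -1 + b² (L(b) = b² - 1 = -1 + b²)
j(F) = 6 - 3*F*(-1 + F²)*(2 + F) (j(F) = 6 - 3*(2 + F)*(-1 + F²)*F = 6 - 3*(-1 + F²)*(2 + F)*F = 6 - 3*F*(-1 + F²)*(2 + F))
1/(-267229 + (-33 + j(-15))²) = 1/(-267229 + (-33 + (6 - 3*(-15)*(-1 + (-15)²)*(2 - 15)))²) = 1/(-267229 + (-33 + (6 - 3*(-15)*(-1 + 225)*(-13)))²) = 1/(-267229 + (-33 + (6 - 3*(-15)*224*(-13)))²) = 1/(-267229 + (-33 + (6 - 131040))²) = 1/(-267229 + (-33 - 131034)²) = 1/(-267229 + (-131067)²) = 1/(-267229 + 17178558489) = 1/17178291260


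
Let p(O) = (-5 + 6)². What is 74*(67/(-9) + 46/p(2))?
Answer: 25678/9 ≈ 2853.1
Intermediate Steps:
p(O) = 1 (p(O) = 1² = 1)
74*(67/(-9) + 46/p(2)) = 74*(67/(-9) + 46/1) = 74*(67*(-⅑) + 46*1) = 74*(-67/9 + 46) = 74*(347/9) = 25678/9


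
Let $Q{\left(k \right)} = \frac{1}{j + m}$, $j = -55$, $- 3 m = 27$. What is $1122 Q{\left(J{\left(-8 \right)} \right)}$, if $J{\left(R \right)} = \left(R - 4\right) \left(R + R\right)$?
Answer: $- \frac{561}{32} \approx -17.531$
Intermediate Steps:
$J{\left(R \right)} = 2 R \left(-4 + R\right)$ ($J{\left(R \right)} = \left(-4 + R\right) 2 R = 2 R \left(-4 + R\right)$)
$m = -9$ ($m = \left(- \frac{1}{3}\right) 27 = -9$)
$Q{\left(k \right)} = - \frac{1}{64}$ ($Q{\left(k \right)} = \frac{1}{-55 - 9} = \frac{1}{-64} = - \frac{1}{64}$)
$1122 Q{\left(J{\left(-8 \right)} \right)} = 1122 \left(- \frac{1}{64}\right) = - \frac{561}{32}$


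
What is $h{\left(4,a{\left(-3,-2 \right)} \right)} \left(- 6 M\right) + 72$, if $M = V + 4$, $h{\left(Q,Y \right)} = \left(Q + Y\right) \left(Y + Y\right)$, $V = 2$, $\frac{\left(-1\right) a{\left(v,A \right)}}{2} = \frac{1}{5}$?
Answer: $\frac{4392}{25} \approx 175.68$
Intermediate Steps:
$a{\left(v,A \right)} = - \frac{2}{5}$
$h{\left(Q,Y \right)} = 2 Y \left(Q + Y\right)$ ($h{\left(Q,Y \right)} = \left(Q + Y\right) 2 Y = 2 Y \left(Q + Y\right)$)
$M = 6$ ($M = 2 + 4 = 6$)
$h{\left(4,a{\left(-3,-2 \right)} \right)} \left(- 6 M\right) + 72 = 2 \left(- \frac{2}{5}\right) \left(4 - \frac{2}{5}\right) \left(\left(-6\right) 6\right) + 72 = 2 \left(- \frac{2}{5}\right) \frac{18}{5} \left(-36\right) + 72 = \left(- \frac{72}{25}\right) \left(-36\right) + 72 = \frac{2592}{25} + 72 = \frac{4392}{25}$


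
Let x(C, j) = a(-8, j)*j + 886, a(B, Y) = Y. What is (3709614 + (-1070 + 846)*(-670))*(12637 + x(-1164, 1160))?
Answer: 5245798888362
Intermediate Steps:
x(C, j) = 886 + j² (x(C, j) = j*j + 886 = j² + 886 = 886 + j²)
(3709614 + (-1070 + 846)*(-670))*(12637 + x(-1164, 1160)) = (3709614 + (-1070 + 846)*(-670))*(12637 + (886 + 1160²)) = (3709614 - 224*(-670))*(12637 + (886 + 1345600)) = (3709614 + 150080)*(12637 + 1346486) = 3859694*1359123 = 5245798888362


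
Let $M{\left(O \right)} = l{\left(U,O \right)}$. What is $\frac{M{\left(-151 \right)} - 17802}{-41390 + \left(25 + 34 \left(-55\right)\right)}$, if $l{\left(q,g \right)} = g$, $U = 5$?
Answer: $\frac{17953}{43235} \approx 0.41524$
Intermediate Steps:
$M{\left(O \right)} = O$
$\frac{M{\left(-151 \right)} - 17802}{-41390 + \left(25 + 34 \left(-55\right)\right)} = \frac{-151 - 17802}{-41390 + \left(25 + 34 \left(-55\right)\right)} = - \frac{17953}{-41390 + \left(25 - 1870\right)} = - \frac{17953}{-41390 - 1845} = - \frac{17953}{-43235} = \left(-17953\right) \left(- \frac{1}{43235}\right) = \frac{17953}{43235}$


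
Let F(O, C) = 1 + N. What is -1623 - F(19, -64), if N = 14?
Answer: -1638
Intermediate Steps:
F(O, C) = 15 (F(O, C) = 1 + 14 = 15)
-1623 - F(19, -64) = -1623 - 1*15 = -1623 - 15 = -1638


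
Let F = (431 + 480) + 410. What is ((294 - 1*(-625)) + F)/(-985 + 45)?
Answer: -112/47 ≈ -2.3830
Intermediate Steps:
F = 1321 (F = 911 + 410 = 1321)
((294 - 1*(-625)) + F)/(-985 + 45) = ((294 - 1*(-625)) + 1321)/(-985 + 45) = ((294 + 625) + 1321)/(-940) = (919 + 1321)*(-1/940) = 2240*(-1/940) = -112/47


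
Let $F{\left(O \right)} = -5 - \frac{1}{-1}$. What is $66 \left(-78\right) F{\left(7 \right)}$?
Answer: $20592$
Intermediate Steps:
$F{\left(O \right)} = -4$ ($F{\left(O \right)} = -5 - -1 = -5 + 1 = -4$)
$66 \left(-78\right) F{\left(7 \right)} = 66 \left(-78\right) \left(-4\right) = \left(-5148\right) \left(-4\right) = 20592$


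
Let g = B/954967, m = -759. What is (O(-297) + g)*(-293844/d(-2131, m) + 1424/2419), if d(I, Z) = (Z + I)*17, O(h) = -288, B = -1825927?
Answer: -8313889301259338/4365134690365 ≈ -1904.6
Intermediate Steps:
d(I, Z) = 17*I + 17*Z (d(I, Z) = (I + Z)*17 = 17*I + 17*Z)
g = -1825927/954967 ≈ -1.9120
(O(-297) + g)*(-293844/d(-2131, m) + 1424/2419) = (-288 - 1825927/954967)*(-293844/(17*(-2131) + 17*(-759)) + 1424/2419) = -276856423*(-293844/(-36227 - 12903) + (1/2419)*1424)/954967 = -276856423*(-293844/(-49130) + 1424/2419)/954967 = -276856423*(-293844*(-1/49130) + 1424/2419)/954967 = -276856423*(146922/24565 + 1424/2419)/954967 = -276856423/954967*390384878/59422735 = -8313889301259338/4365134690365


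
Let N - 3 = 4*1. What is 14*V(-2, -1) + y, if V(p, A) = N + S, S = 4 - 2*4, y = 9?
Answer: 51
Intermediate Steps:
N = 7 (N = 3 + 4*1 = 3 + 4 = 7)
S = -4 (S = 4 - 8 = -4)
V(p, A) = 3 (V(p, A) = 7 - 4 = 3)
14*V(-2, -1) + y = 14*3 + 9 = 42 + 9 = 51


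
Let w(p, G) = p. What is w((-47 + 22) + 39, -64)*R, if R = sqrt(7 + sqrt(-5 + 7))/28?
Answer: sqrt(7 + sqrt(2))/2 ≈ 1.4504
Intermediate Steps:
R = sqrt(7 + sqrt(2))/28 (R = sqrt(7 + sqrt(2))*(1/28) = sqrt(7 + sqrt(2))/28 ≈ 0.10360)
w((-47 + 22) + 39, -64)*R = ((-47 + 22) + 39)*(sqrt(7 + sqrt(2))/28) = (-25 + 39)*(sqrt(7 + sqrt(2))/28) = 14*(sqrt(7 + sqrt(2))/28) = sqrt(7 + sqrt(2))/2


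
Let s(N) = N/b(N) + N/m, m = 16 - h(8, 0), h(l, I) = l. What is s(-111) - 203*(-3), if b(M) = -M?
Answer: 4753/8 ≈ 594.13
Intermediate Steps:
m = 8 (m = 16 - 1*8 = 16 - 8 = 8)
s(N) = -1 + N/8 (s(N) = N/((-N)) + N/8 = N*(-1/N) + N*(⅛) = -1 + N/8)
s(-111) - 203*(-3) = (-1 + (⅛)*(-111)) - 203*(-3) = (-1 - 111/8) - 1*(-609) = -119/8 + 609 = 4753/8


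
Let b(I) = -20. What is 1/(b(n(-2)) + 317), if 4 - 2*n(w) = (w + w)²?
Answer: 1/297 ≈ 0.0033670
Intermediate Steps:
n(w) = 2 - 2*w² (n(w) = 2 - (w + w)²/2 = 2 - 4*w²/2 = 2 - 2*w²)
1/(b(n(-2)) + 317) = 1/(-20 + 317) = 1/297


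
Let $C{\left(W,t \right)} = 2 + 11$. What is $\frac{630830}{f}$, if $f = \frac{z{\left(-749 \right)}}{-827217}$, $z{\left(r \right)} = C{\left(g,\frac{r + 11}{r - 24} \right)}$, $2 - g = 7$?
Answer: $- \frac{521833300110}{13} \approx -4.0141 \cdot 10^{10}$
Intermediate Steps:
$g = -5$ ($g = 2 - 7 = -5$)
$C{\left(W,t \right)} = 13$
$z{\left(r \right)} = 13$
$f = - \frac{13}{827217}$ ($f = \frac{13}{-827217} = 13 \left(- \frac{1}{827217}\right) = - \frac{13}{827217} \approx -1.5715 \cdot 10^{-5}$)
$\frac{630830}{f} = \frac{630830}{- \frac{13}{827217}} = 630830 \left(- \frac{827217}{13}\right) = - \frac{521833300110}{13}$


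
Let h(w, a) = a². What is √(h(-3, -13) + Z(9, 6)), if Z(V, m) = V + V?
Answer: √187 ≈ 13.675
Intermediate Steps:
Z(V, m) = 2*V
√(h(-3, -13) + Z(9, 6)) = √((-13)² + 2*9) = √(169 + 18) = √187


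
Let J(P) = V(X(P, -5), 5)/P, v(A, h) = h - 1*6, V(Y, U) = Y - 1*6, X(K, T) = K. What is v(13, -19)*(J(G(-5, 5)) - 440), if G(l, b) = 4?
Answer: 22025/2 ≈ 11013.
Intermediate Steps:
V(Y, U) = -6 + Y (V(Y, U) = Y - 6 = -6 + Y)
v(A, h) = -6 + h (v(A, h) = h - 6 = -6 + h)
J(P) = (-6 + P)/P
v(13, -19)*(J(G(-5, 5)) - 440) = (-6 - 19)*((-6 + 4)/4 - 440) = -25*((¼)*(-2) - 440) = -25*(-½ - 440) = -25*(-881/2) = 22025/2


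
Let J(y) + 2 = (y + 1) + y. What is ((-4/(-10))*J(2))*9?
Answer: 54/5 ≈ 10.800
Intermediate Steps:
J(y) = -1 + 2*y (J(y) = -2 + ((y + 1) + y) = -2 + ((1 + y) + y) = -2 + (1 + 2*y) = -1 + 2*y)
((-4/(-10))*J(2))*9 = ((-4/(-10))*(-1 + 2*2))*9 = ((-4*(-⅒))*(-1 + 4))*9 = ((⅖)*3)*9 = (6/5)*9 = 54/5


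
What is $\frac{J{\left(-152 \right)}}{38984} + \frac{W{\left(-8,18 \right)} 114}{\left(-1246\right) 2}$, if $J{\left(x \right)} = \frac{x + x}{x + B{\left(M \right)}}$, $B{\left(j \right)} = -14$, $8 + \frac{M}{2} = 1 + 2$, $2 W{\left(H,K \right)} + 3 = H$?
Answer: $\frac{253643141}{1007911828} \approx 0.25165$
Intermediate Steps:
$W{\left(H,K \right)} = - \frac{3}{2} + \frac{H}{2}$
$M = -10$ ($M = -16 + 2 \left(1 + 2\right) = -16 + 2 \cdot 3 = -16 + 6 = -10$)
$J{\left(x \right)} = \frac{2 x}{-14 + x}$ ($J{\left(x \right)} = \frac{x + x}{x - 14} = \frac{2 x}{-14 + x}$)
$\frac{J{\left(-152 \right)}}{38984} + \frac{W{\left(-8,18 \right)} 114}{\left(-1246\right) 2} = \frac{2 \left(-152\right) \frac{1}{-14 - 152}}{38984} + \frac{\left(- \frac{3}{2} + \frac{1}{2} \left(-8\right)\right) 114}{\left(-1246\right) 2} = 2 \left(-152\right) \frac{1}{-166} \cdot \frac{1}{38984} + \frac{\left(- \frac{3}{2} - 4\right) 114}{-2492} = 2 \left(-152\right) \left(- \frac{1}{166}\right) \frac{1}{38984} + \left(- \frac{11}{2}\right) 114 \left(- \frac{1}{2492}\right) = \frac{152}{83} \cdot \frac{1}{38984} - - \frac{627}{2492} = \frac{19}{404459} + \frac{627}{2492} = \frac{253643141}{1007911828}$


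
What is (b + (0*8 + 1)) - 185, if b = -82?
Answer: -266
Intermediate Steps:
(b + (0*8 + 1)) - 185 = (-82 + (0*8 + 1)) - 185 = (-82 + (0 + 1)) - 185 = (-82 + 1) - 185 = -81 - 185 = -266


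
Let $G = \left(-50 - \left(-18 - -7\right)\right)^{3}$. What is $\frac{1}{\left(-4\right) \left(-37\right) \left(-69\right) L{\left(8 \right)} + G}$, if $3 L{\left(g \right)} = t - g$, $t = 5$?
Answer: $- \frac{1}{49107} \approx -2.0364 \cdot 10^{-5}$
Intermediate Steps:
$L{\left(g \right)} = \frac{5}{3} - \frac{g}{3}$ ($L{\left(g \right)} = \frac{5 - g}{3} = \frac{5}{3} - \frac{g}{3}$)
$G = -59319$ ($G = \left(-50 - \left(-18 + 7\right)\right)^{3} = \left(-50 - -11\right)^{3} = \left(-50 + 11\right)^{3} = \left(-39\right)^{3} = -59319$)
$\frac{1}{\left(-4\right) \left(-37\right) \left(-69\right) L{\left(8 \right)} + G} = \frac{1}{\left(-4\right) \left(-37\right) \left(-69\right) \left(\frac{5}{3} - \frac{8}{3}\right) - 59319} = \frac{1}{148 \left(-69\right) \left(\frac{5}{3} - \frac{8}{3}\right) - 59319} = \frac{1}{\left(-10212\right) \left(-1\right) - 59319} = \frac{1}{10212 - 59319} = \frac{1}{-49107} = - \frac{1}{49107}$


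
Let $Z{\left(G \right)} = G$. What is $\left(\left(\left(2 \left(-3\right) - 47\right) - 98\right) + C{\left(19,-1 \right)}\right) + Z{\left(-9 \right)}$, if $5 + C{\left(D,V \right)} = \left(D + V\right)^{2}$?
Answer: $159$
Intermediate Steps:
$C{\left(D,V \right)} = -5 + \left(D + V\right)^{2}$
$\left(\left(\left(2 \left(-3\right) - 47\right) - 98\right) + C{\left(19,-1 \right)}\right) + Z{\left(-9 \right)} = \left(\left(\left(2 \left(-3\right) - 47\right) - 98\right) - \left(5 - \left(19 - 1\right)^{2}\right)\right) - 9 = \left(\left(\left(-6 - 47\right) - 98\right) - \left(5 - 18^{2}\right)\right) - 9 = \left(\left(-53 - 98\right) + \left(-5 + 324\right)\right) - 9 = \left(-151 + 319\right) - 9 = 168 - 9 = 159$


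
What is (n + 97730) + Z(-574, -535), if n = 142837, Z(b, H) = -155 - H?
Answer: 240947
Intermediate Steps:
(n + 97730) + Z(-574, -535) = (142837 + 97730) + (-155 - 1*(-535)) = 240567 + (-155 + 535) = 240567 + 380 = 240947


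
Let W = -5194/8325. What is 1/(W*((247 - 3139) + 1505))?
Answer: 8325/7204078 ≈ 0.0011556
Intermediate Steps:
W = -5194/8325 (W = -5194*1/8325 = -5194/8325 ≈ -0.62390)
1/(W*((247 - 3139) + 1505)) = 1/((-5194/8325)*((247 - 3139) + 1505)) = -8325/(5194*(-2892 + 1505)) = -8325/5194/(-1387) = -8325/5194*(-1/1387) = 8325/7204078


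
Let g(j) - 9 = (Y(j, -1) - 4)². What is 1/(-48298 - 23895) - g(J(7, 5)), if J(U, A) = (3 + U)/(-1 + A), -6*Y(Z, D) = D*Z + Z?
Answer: -1804826/72193 ≈ -25.000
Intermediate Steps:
Y(Z, D) = -Z/6 - D*Z/6 (Y(Z, D) = -(D*Z + Z)/6 = -(Z + D*Z)/6 = -Z/6 - D*Z/6)
J(U, A) = (3 + U)/(-1 + A)
g(j) = 25 (g(j) = 9 + (-j*(1 - 1)/6 - 4)² = 9 + (-⅙*j*0 - 4)² = 9 + (0 - 4)² = 9 + (-4)² = 9 + 16 = 25)
1/(-48298 - 23895) - g(J(7, 5)) = 1/(-48298 - 23895) - 1*25 = 1/(-72193) - 25 = -1/72193 - 25 = -1804826/72193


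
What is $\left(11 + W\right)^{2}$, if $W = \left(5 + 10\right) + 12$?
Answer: $1444$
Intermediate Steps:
$W = 27$ ($W = 15 + 12 = 27$)
$\left(11 + W\right)^{2} = \left(11 + 27\right)^{2} = 38^{2} = 1444$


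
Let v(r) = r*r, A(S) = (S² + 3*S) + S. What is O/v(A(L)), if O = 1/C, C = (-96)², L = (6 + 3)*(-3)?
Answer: 1/3554067456 ≈ 2.8137e-10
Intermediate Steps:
L = -27 (L = 9*(-3) = -27)
C = 9216
A(S) = S² + 4*S
O = 1/9216 ≈ 0.00010851
v(r) = r²
O/v(A(L)) = 1/(9216*((-27*(4 - 27))²)) = 1/(9216*((-27*(-23))²)) = 1/(9216*(621²)) = (1/9216)/385641 = (1/9216)*(1/385641) = 1/3554067456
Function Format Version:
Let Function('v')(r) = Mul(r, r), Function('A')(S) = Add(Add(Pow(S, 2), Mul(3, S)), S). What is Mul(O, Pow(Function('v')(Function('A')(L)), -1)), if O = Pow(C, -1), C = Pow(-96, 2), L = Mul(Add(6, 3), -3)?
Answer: Rational(1, 3554067456) ≈ 2.8137e-10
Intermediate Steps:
L = -27 (L = Mul(9, -3) = -27)
C = 9216
Function('A')(S) = Add(Pow(S, 2), Mul(4, S))
O = Rational(1, 9216) (O = Pow(9216, -1) = Rational(1, 9216) ≈ 0.00010851)
Function('v')(r) = Pow(r, 2)
Mul(O, Pow(Function('v')(Function('A')(L)), -1)) = Mul(Rational(1, 9216), Pow(Pow(Mul(-27, Add(4, -27)), 2), -1)) = Mul(Rational(1, 9216), Pow(Pow(Mul(-27, -23), 2), -1)) = Mul(Rational(1, 9216), Pow(Pow(621, 2), -1)) = Mul(Rational(1, 9216), Pow(385641, -1)) = Mul(Rational(1, 9216), Rational(1, 385641)) = Rational(1, 3554067456)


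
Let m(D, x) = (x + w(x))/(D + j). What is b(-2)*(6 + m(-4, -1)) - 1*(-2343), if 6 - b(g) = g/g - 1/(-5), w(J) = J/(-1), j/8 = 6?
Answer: 11859/5 ≈ 2371.8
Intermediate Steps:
j = 48 (j = 8*6 = 48)
w(J) = -J (w(J) = J*(-1) = -J)
m(D, x) = 0 (m(D, x) = (x - x)/(D + 48) = 0/(48 + D) = 0)
b(g) = 24/5 (b(g) = 6 - (g/g - 1/(-5)) = 6 - (1 - 1*(-1/5)) = 6 - (1 + 1/5) = 6 - 1*6/5 = 6 - 6/5 = 24/5)
b(-2)*(6 + m(-4, -1)) - 1*(-2343) = 24*(6 + 0)/5 - 1*(-2343) = (24/5)*6 + 2343 = 144/5 + 2343 = 11859/5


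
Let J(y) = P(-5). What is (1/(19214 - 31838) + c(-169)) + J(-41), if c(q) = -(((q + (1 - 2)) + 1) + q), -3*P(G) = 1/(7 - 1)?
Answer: 12798629/37872 ≈ 337.94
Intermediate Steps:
P(G) = -1/18 (P(G) = -1/(3*(7 - 1)) = -1/3/6 = -1/3*1/6 = -1/18)
J(y) = -1/18
c(q) = -2*q (c(q) = -(((q - 1) + 1) + q) = -(((-1 + q) + 1) + q) = -(q + q) = -2*q)
(1/(19214 - 31838) + c(-169)) + J(-41) = (1/(19214 - 31838) - 2*(-169)) - 1/18 = (1/(-12624) + 338) - 1/18 = (-1/12624 + 338) - 1/18 = 4266911/12624 - 1/18 = 12798629/37872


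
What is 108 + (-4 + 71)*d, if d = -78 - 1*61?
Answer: -9205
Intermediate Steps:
d = -139 (d = -78 - 61 = -139)
108 + (-4 + 71)*d = 108 + (-4 + 71)*(-139) = 108 + 67*(-139) = 108 - 9313 = -9205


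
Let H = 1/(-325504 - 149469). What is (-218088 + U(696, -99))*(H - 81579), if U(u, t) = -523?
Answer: 8470700195690848/474973 ≈ 1.7834e+10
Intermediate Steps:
H = -1/474973 (H = 1/(-474973) = -1/474973 ≈ -2.1054e-6)
(-218088 + U(696, -99))*(H - 81579) = (-218088 - 523)*(-1/474973 - 81579) = -218611*(-38747822368/474973) = 8470700195690848/474973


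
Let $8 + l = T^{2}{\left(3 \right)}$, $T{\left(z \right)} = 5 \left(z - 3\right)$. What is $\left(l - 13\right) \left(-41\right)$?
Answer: $861$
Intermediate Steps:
$T{\left(z \right)} = -15 + 5 z$ ($T{\left(z \right)} = 5 \left(z - 3\right) = 5 \left(-3 + z\right) = -15 + 5 z$)
$l = -8$ ($l = -8 + \left(-15 + 5 \cdot 3\right)^{2} = -8 + \left(-15 + 15\right)^{2} = -8 + 0^{2} = -8 + 0 = -8$)
$\left(l - 13\right) \left(-41\right) = \left(-8 - 13\right) \left(-41\right) = \left(-21\right) \left(-41\right) = 861$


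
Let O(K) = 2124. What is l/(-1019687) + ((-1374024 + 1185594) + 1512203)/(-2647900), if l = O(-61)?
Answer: -1355458258651/2700029207300 ≈ -0.50202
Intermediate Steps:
l = 2124
l/(-1019687) + ((-1374024 + 1185594) + 1512203)/(-2647900) = 2124/(-1019687) + ((-1374024 + 1185594) + 1512203)/(-2647900) = 2124*(-1/1019687) + (-188430 + 1512203)*(-1/2647900) = -2124/1019687 + 1323773*(-1/2647900) = -2124/1019687 - 1323773/2647900 = -1355458258651/2700029207300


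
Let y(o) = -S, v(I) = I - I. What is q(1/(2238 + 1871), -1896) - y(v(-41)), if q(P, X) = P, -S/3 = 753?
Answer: -9282230/4109 ≈ -2259.0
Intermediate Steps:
S = -2259 (S = -3*753 = -2259)
v(I) = 0
y(o) = 2259 (y(o) = -1*(-2259) = 2259)
q(1/(2238 + 1871), -1896) - y(v(-41)) = 1/(2238 + 1871) - 1*2259 = 1/4109 - 2259 = -9282230/4109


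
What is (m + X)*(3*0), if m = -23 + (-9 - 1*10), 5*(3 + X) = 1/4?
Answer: 0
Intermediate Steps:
X = -59/20 (X = -3 + (1/5)/4 = -3 + (1/5)*(1/4) = -3 + 1/20 = -59/20 ≈ -2.9500)
m = -42 (m = -23 + (-9 - 10) = -23 - 19 = -42)
(m + X)*(3*0) = (-42 - 59/20)*(3*0) = -899/20*0 = 0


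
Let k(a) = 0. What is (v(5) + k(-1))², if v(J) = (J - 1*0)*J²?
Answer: 15625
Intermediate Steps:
v(J) = J³ (v(J) = (J + 0)*J² = J*J² = J³)
(v(5) + k(-1))² = (5³ + 0)² = (125 + 0)² = 125² = 15625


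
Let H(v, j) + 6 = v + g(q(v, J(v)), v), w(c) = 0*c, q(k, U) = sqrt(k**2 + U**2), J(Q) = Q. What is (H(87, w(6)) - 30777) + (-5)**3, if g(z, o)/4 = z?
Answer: -30821 + 348*sqrt(2) ≈ -30329.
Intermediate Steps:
q(k, U) = sqrt(U**2 + k**2)
g(z, o) = 4*z
w(c) = 0
H(v, j) = -6 + v + 4*sqrt(2)*sqrt(v**2) (H(v, j) = -6 + (v + 4*sqrt(v**2 + v**2)) = -6 + (v + 4*sqrt(2*v**2)) = -6 + (v + 4*(sqrt(2)*sqrt(v**2))) = -6 + (v + 4*sqrt(2)*sqrt(v**2)) = -6 + v + 4*sqrt(2)*sqrt(v**2))
(H(87, w(6)) - 30777) + (-5)**3 = ((-6 + 87 + 4*sqrt(2)*sqrt(87**2)) - 30777) + (-5)**3 = ((-6 + 87 + 4*sqrt(2)*sqrt(7569)) - 30777) - 125 = ((-6 + 87 + 4*sqrt(2)*87) - 30777) - 125 = ((-6 + 87 + 348*sqrt(2)) - 30777) - 125 = ((81 + 348*sqrt(2)) - 30777) - 125 = (-30696 + 348*sqrt(2)) - 125 = -30821 + 348*sqrt(2)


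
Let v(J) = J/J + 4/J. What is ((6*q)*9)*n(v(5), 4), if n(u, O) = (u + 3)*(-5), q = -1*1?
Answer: 1296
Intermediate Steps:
v(J) = 1 + 4/J
q = -1
n(u, O) = -15 - 5*u (n(u, O) = (3 + u)*(-5) = -15 - 5*u)
((6*q)*9)*n(v(5), 4) = ((6*(-1))*9)*(-15 - 5*(4 + 5)/5) = (-6*9)*(-15 - 9) = -54*(-15 - 5*9/5) = -54*(-15 - 9) = -54*(-24) = 1296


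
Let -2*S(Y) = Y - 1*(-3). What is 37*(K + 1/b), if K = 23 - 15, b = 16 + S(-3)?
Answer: 4773/16 ≈ 298.31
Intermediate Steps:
S(Y) = -3/2 - Y/2 (S(Y) = -(Y - 1*(-3))/2 = -(Y + 3)/2 = -(3 + Y)/2 = -3/2 - Y/2)
b = 16 (b = 16 + (-3/2 - 1/2*(-3)) = 16 + (-3/2 + 3/2) = 16 + 0 = 16)
K = 8
37*(K + 1/b) = 37*(8 + 1/16) = 37*(129/16) = 4773/16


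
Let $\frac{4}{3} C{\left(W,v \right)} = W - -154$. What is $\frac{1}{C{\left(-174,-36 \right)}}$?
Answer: $- \frac{1}{15} \approx -0.066667$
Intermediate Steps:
$C{\left(W,v \right)} = \frac{231}{2} + \frac{3 W}{4}$ ($C{\left(W,v \right)} = \frac{3 \left(W - -154\right)}{4} = \frac{3 \left(W + 154\right)}{4} = \frac{3 \left(154 + W\right)}{4} = \frac{231}{2} + \frac{3 W}{4}$)
$\frac{1}{C{\left(-174,-36 \right)}} = \frac{1}{\frac{231}{2} + \frac{3}{4} \left(-174\right)} = \frac{1}{\frac{231}{2} - \frac{261}{2}} = \frac{1}{-15} = - \frac{1}{15}$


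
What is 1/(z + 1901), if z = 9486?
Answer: 1/11387 ≈ 8.7819e-5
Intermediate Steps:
1/(z + 1901) = 1/(9486 + 1901) = 1/11387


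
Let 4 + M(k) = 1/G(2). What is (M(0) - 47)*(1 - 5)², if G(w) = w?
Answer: -808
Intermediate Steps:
M(k) = -7/2 (M(k) = -4 + 1/2 = -4 + ½ = -7/2)
(M(0) - 47)*(1 - 5)² = (-7/2 - 47)*(1 - 5)² = -101/2*(-4)² = -101/2*16 = -808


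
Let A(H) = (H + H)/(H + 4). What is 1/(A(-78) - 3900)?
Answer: -37/144222 ≈ -0.00025655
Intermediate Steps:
A(H) = 2*H/(4 + H) (A(H) = (2*H)/(4 + H) = 2*H/(4 + H))
1/(A(-78) - 3900) = 1/(2*(-78)/(4 - 78) - 3900) = 1/(2*(-78)/(-74) - 3900) = 1/(2*(-78)*(-1/74) - 3900) = 1/(78/37 - 3900) = 1/(-144222/37) = -37/144222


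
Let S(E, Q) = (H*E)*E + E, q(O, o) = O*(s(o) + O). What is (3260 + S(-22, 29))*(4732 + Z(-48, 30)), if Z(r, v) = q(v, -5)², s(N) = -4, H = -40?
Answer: -9884914104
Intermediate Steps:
q(O, o) = O*(-4 + O)
Z(r, v) = v²*(-4 + v)² (Z(r, v) = (v*(-4 + v))² = v²*(-4 + v)²)
S(E, Q) = E - 40*E² (S(E, Q) = (-40*E)*E + E = -40*E² + E = E - 40*E²)
(3260 + S(-22, 29))*(4732 + Z(-48, 30)) = (3260 - 22*(1 - 40*(-22)))*(4732 + 30²*(-4 + 30)²) = (3260 - 22*(1 + 880))*(4732 + 900*26²) = (3260 - 22*881)*(4732 + 900*676) = (3260 - 19382)*(4732 + 608400) = -16122*613132 = -9884914104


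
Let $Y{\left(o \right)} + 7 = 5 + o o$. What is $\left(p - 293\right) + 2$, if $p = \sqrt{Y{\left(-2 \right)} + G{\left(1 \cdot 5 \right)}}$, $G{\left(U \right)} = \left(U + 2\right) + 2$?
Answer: $-291 + \sqrt{11} \approx -287.68$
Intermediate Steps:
$Y{\left(o \right)} = -2 + o^{2}$ ($Y{\left(o \right)} = -7 + \left(5 + o o\right) = -7 + \left(5 + o^{2}\right) = -2 + o^{2}$)
$G{\left(U \right)} = 4 + U$ ($G{\left(U \right)} = \left(2 + U\right) + 2 = 4 + U$)
$p = \sqrt{11}$ ($p = \sqrt{\left(-2 + \left(-2\right)^{2}\right) + \left(4 + 1 \cdot 5\right)} = \sqrt{\left(-2 + 4\right) + \left(4 + 5\right)} = \sqrt{2 + 9} = \sqrt{11} \approx 3.3166$)
$\left(p - 293\right) + 2 = \left(\sqrt{11} - 293\right) + 2 = \left(-293 + \sqrt{11}\right) + 2 = -291 + \sqrt{11}$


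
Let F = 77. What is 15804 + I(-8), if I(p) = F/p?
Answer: 126355/8 ≈ 15794.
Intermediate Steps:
I(p) = 77/p
15804 + I(-8) = 15804 + 77/(-8) = 15804 + 77*(-1/8) = 15804 - 77/8 = 126355/8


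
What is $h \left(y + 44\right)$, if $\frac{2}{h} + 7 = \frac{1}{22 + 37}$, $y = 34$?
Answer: $- \frac{2301}{103} \approx -22.34$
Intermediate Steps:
$h = - \frac{59}{206}$ ($h = \frac{2}{-7 + \frac{1}{22 + 37}} = \frac{2}{-7 + \frac{1}{59}} = \frac{2}{- \frac{412}{59}} = 2 \left(- \frac{59}{412}\right) = - \frac{59}{206} \approx -0.28641$)
$h \left(y + 44\right) = - \frac{59 \left(34 + 44\right)}{206} = \left(- \frac{59}{206}\right) 78 = - \frac{2301}{103}$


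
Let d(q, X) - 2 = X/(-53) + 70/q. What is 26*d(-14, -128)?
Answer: -806/53 ≈ -15.208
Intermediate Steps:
d(q, X) = 2 + 70/q - X/53 (d(q, X) = 2 + (X/(-53) + 70/q) = 2 + (X*(-1/53) + 70/q) = 2 + (-X/53 + 70/q) = 2 + (70/q - X/53) = 2 + 70/q - X/53)
26*d(-14, -128) = 26*(2 + 70/(-14) - 1/53*(-128)) = 26*(2 + 70*(-1/14) + 128/53) = 26*(2 - 5 + 128/53) = 26*(-31/53) = -806/53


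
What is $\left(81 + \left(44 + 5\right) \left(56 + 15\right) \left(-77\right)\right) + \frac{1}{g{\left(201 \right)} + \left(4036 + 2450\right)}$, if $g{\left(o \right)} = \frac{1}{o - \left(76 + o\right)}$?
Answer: $- \frac{132008978794}{492935} \approx -2.678 \cdot 10^{5}$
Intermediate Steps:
$g{\left(o \right)} = - \frac{1}{76}$ ($g{\left(o \right)} = \frac{1}{-76} = - \frac{1}{76}$)
$\left(81 + \left(44 + 5\right) \left(56 + 15\right) \left(-77\right)\right) + \frac{1}{g{\left(201 \right)} + \left(4036 + 2450\right)} = \left(81 + \left(44 + 5\right) \left(56 + 15\right) \left(-77\right)\right) + \frac{1}{- \frac{1}{76} + \left(4036 + 2450\right)} = \left(81 + 49 \cdot 71 \left(-77\right)\right) + \frac{1}{- \frac{1}{76} + 6486} = \left(81 + 3479 \left(-77\right)\right) + \frac{1}{\frac{492935}{76}} = \left(81 - 267883\right) + \frac{76}{492935} = -267802 + \frac{76}{492935} = - \frac{132008978794}{492935}$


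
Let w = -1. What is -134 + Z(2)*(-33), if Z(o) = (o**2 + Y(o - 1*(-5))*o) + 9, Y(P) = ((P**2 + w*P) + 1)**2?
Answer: -122597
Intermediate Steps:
Y(P) = (1 + P**2 - P)**2 (Y(P) = ((P**2 - P) + 1)**2 = (1 + P**2 - P)**2)
Z(o) = 9 + o**2 + o*(-4 + (5 + o)**2 - o)**2 (Z(o) = (o**2 + (1 + (o - 1*(-5))**2 - (o - 1*(-5)))**2*o) + 9 = (o**2 + (1 + (o + 5)**2 - (o + 5))**2*o) + 9 = (o**2 + (1 + (5 + o)**2 - (5 + o))**2*o) + 9 = (o**2 + (1 + (5 + o)**2 + (-5 - o))**2*o) + 9 = (o**2 + (-4 + (5 + o)**2 - o)**2*o) + 9 = (o**2 + o*(-4 + (5 + o)**2 - o)**2) + 9 = 9 + o**2 + o*(-4 + (5 + o)**2 - o)**2)
-134 + Z(2)*(-33) = -134 + (9 + 2**2 + 2*(-4 + (5 + 2)**2 - 1*2)**2)*(-33) = -134 + (9 + 4 + 2*(-4 + 7**2 - 2)**2)*(-33) = -134 + (9 + 4 + 2*(-4 + 49 - 2)**2)*(-33) = -134 + (9 + 4 + 2*43**2)*(-33) = -134 + (9 + 4 + 2*1849)*(-33) = -134 + (9 + 4 + 3698)*(-33) = -134 + 3711*(-33) = -134 - 122463 = -122597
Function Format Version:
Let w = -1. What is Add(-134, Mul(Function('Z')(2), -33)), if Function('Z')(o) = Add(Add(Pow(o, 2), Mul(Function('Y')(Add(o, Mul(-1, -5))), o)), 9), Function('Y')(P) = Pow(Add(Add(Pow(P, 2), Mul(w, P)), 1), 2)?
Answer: -122597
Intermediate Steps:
Function('Y')(P) = Pow(Add(1, Pow(P, 2), Mul(-1, P)), 2) (Function('Y')(P) = Pow(Add(Add(Pow(P, 2), Mul(-1, P)), 1), 2) = Pow(Add(1, Pow(P, 2), Mul(-1, P)), 2))
Function('Z')(o) = Add(9, Pow(o, 2), Mul(o, Pow(Add(-4, Pow(Add(5, o), 2), Mul(-1, o)), 2))) (Function('Z')(o) = Add(Add(Pow(o, 2), Mul(Pow(Add(1, Pow(Add(o, Mul(-1, -5)), 2), Mul(-1, Add(o, Mul(-1, -5)))), 2), o)), 9) = Add(Add(Pow(o, 2), Mul(Pow(Add(1, Pow(Add(o, 5), 2), Mul(-1, Add(o, 5))), 2), o)), 9) = Add(Add(Pow(o, 2), Mul(Pow(Add(1, Pow(Add(5, o), 2), Mul(-1, Add(5, o))), 2), o)), 9) = Add(Add(Pow(o, 2), Mul(Pow(Add(1, Pow(Add(5, o), 2), Add(-5, Mul(-1, o))), 2), o)), 9) = Add(Add(Pow(o, 2), Mul(Pow(Add(-4, Pow(Add(5, o), 2), Mul(-1, o)), 2), o)), 9) = Add(Add(Pow(o, 2), Mul(o, Pow(Add(-4, Pow(Add(5, o), 2), Mul(-1, o)), 2))), 9) = Add(9, Pow(o, 2), Mul(o, Pow(Add(-4, Pow(Add(5, o), 2), Mul(-1, o)), 2))))
Add(-134, Mul(Function('Z')(2), -33)) = Add(-134, Mul(Add(9, Pow(2, 2), Mul(2, Pow(Add(-4, Pow(Add(5, 2), 2), Mul(-1, 2)), 2))), -33)) = Add(-134, Mul(Add(9, 4, Mul(2, Pow(Add(-4, Pow(7, 2), -2), 2))), -33)) = Add(-134, Mul(Add(9, 4, Mul(2, Pow(Add(-4, 49, -2), 2))), -33)) = Add(-134, Mul(Add(9, 4, Mul(2, Pow(43, 2))), -33)) = Add(-134, Mul(Add(9, 4, Mul(2, 1849)), -33)) = Add(-134, Mul(Add(9, 4, 3698), -33)) = Add(-134, Mul(3711, -33)) = Add(-134, -122463) = -122597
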